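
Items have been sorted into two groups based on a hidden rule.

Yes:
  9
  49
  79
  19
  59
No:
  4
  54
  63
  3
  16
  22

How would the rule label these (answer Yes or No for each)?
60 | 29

No, Yes

The common property of the 'Yes' items is: ends in digit 9. No 'No' item has it.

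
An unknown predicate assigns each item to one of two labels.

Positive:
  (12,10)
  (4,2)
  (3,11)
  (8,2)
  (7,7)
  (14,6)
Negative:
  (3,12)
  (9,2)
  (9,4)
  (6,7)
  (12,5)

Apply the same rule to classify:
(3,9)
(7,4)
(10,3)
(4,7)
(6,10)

Positive, Negative, Negative, Negative, Positive

The classifier is using: sum is even.
(3,9): 3+9 = 12, passes → Positive.
(7,4): 7+4 = 11, does not fit → Negative.
(10,3): 10+3 = 13, does not fit → Negative.
(4,7): 4+7 = 11, does not fit → Negative.
(6,10): 6+10 = 16, passes → Positive.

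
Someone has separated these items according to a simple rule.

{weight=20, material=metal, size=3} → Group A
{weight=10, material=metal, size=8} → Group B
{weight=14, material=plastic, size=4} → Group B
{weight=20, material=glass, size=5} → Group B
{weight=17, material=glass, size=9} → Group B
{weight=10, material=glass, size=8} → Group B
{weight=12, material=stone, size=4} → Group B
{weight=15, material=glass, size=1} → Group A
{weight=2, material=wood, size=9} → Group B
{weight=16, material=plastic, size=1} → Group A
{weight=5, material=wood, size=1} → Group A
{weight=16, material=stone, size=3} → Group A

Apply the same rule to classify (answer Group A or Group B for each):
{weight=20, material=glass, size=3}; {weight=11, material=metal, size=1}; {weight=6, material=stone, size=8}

Rule: size ≤ 3. This holds for each 'Group A' example and fails for each 'Group B' one.

Group A, Group A, Group B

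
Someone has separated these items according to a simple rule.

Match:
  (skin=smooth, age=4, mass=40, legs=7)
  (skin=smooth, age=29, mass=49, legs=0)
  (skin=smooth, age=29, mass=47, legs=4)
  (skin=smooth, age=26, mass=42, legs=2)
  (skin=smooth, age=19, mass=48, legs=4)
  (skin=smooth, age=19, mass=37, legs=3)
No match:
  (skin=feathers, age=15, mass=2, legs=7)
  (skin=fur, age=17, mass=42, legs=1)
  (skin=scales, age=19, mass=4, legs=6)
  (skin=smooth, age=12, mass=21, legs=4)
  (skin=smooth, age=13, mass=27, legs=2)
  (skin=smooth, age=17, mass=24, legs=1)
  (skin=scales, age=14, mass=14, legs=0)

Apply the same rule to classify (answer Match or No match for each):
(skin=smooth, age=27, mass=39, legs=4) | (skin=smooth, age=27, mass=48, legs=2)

One predicate separates the groups cleanly: skin is smooth AND mass ≥ 37.

Match, Match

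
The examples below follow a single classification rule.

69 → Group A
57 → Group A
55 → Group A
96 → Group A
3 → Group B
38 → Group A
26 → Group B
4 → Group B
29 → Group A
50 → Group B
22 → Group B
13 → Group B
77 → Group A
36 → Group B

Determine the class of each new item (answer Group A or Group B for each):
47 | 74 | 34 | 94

The simplest hypothesis consistent with all the labels is: digit sum ≥ 10.
47: digit sum 4+7 = 11, meets the rule → Group A. 74: digit sum 7+4 = 11, meets the rule → Group A. 34: digit sum 3+4 = 7, does not pass → Group B. 94: digit sum 9+4 = 13, meets the rule → Group A.

Group A, Group A, Group B, Group A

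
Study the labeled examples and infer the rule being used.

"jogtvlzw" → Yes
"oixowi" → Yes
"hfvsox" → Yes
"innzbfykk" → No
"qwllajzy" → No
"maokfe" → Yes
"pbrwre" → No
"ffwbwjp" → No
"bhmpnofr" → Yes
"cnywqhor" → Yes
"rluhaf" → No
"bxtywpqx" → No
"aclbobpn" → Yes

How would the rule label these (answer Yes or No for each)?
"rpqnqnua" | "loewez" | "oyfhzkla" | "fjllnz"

No, Yes, Yes, No

One predicate separates the groups cleanly: contains 'o'.
No: "rpqnqnua", since no 'o'. Yes: "loewez", since has 'o'. Yes: "oyfhzkla", since has 'o'. No: "fjllnz", since no 'o'.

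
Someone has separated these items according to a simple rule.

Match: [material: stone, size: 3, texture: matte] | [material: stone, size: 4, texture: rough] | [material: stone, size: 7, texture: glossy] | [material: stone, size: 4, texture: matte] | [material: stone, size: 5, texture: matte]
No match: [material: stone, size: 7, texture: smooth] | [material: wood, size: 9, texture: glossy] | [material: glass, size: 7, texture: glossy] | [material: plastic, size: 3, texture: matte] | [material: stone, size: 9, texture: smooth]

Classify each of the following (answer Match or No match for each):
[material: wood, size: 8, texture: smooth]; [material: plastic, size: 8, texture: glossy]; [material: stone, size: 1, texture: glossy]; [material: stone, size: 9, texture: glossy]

The simplest hypothesis consistent with all the labels is: material is stone AND texture is not smooth.
[material: wood, size: 8, texture: smooth]: material is wood, texture is smooth — fails the rule, so No match. [material: plastic, size: 8, texture: glossy]: material is plastic, texture is glossy — fails the rule, so No match. [material: stone, size: 1, texture: glossy]: material is stone, texture is glossy — has this property, so Match. [material: stone, size: 9, texture: glossy]: material is stone, texture is glossy — has this property, so Match.

No match, No match, Match, Match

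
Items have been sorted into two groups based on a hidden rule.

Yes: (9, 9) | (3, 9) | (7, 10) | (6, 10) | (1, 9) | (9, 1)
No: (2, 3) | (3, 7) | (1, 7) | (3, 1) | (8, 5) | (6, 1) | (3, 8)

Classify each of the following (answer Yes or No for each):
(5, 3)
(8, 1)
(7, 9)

No, No, Yes

The rule appears to be: max ≥ 9.
(5, 3): max 5, does not satisfy this → No. (8, 1): max 8, does not satisfy this → No. (7, 9): max 9, passes → Yes.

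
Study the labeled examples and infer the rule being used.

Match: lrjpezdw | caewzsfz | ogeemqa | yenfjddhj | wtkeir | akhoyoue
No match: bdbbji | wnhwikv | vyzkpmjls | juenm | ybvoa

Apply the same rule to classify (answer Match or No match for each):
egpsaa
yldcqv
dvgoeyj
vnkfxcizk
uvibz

A rule that fits every label: length ≥ 6 AND contains 'e' — true of each 'Match' example, false of each 'No match' one.
egpsaa → length 6, has 'e' → Match.
yldcqv → length 6, no 'e' → No match.
dvgoeyj → length 7, has 'e' → Match.
vnkfxcizk → length 9, no 'e' → No match.
uvibz → length 5, no 'e' → No match.

Match, No match, Match, No match, No match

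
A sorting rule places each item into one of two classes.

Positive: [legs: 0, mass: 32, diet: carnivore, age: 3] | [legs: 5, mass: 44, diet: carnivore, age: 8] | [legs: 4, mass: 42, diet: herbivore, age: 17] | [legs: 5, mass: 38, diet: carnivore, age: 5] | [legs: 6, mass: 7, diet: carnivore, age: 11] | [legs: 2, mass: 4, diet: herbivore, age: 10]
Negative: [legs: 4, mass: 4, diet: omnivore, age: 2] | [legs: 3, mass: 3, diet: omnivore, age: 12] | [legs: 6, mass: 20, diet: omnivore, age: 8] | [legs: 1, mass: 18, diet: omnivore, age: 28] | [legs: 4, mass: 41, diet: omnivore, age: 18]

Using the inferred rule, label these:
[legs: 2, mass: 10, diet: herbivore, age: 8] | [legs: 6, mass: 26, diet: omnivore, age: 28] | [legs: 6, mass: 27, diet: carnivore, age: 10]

Positive, Negative, Positive

Checking candidate rules against both groups, what survives is: diet is not omnivore.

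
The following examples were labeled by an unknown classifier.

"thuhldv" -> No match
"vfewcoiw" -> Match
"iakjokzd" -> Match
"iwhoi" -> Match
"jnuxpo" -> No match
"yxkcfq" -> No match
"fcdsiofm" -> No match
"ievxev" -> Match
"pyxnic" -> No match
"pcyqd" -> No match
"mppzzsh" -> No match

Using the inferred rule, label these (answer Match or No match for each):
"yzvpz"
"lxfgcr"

No match, No match

The pattern is that an item is 'Match' exactly when: has ≥ 3 vowels.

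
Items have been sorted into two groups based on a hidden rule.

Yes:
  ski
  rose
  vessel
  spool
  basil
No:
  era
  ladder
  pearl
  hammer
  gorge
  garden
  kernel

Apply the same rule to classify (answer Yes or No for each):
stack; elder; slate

Yes, No, Yes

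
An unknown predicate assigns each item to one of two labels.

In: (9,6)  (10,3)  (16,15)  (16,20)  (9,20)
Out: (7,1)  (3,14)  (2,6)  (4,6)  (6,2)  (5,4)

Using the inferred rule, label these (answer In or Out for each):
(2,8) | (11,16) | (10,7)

Rule: first ≥ 9. This holds for each 'In' example and fails for each 'Out' one.
(2,8) — first 2, hence Out. (11,16) — first 11, hence In. (10,7) — first 10, hence In.

Out, In, In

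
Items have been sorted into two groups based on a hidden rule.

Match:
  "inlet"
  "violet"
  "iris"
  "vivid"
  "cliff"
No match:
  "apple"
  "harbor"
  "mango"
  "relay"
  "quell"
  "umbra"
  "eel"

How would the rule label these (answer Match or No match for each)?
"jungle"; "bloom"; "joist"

No match, No match, Match

The common property of the 'Match' items is: contains 'i'. No 'No match' item has it.
"jungle" → no 'i' → No match. "bloom" → no 'i' → No match. "joist" → has 'i' → Match.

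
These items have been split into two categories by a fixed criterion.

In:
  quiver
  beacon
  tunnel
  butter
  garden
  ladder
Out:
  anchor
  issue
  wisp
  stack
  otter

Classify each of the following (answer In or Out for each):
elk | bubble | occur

Out, In, Out

The classifier is using: even length AND contains 'e'.
elk: length 3, has 'e', doesn't match → Out.
bubble: length 6, has 'e', checks out → In.
occur: length 5, no 'e', doesn't match → Out.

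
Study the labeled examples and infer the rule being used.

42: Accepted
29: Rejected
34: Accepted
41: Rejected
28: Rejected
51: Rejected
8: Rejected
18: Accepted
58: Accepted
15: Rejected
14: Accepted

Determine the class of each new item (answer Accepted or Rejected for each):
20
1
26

Rule: ≡ 2 (mod 4). This holds for each 'Accepted' example and fails for each 'Rejected' one.
20: Rejected (20 mod 4 = 0).
1: Rejected (1 mod 4 = 1).
26: Accepted (26 mod 4 = 2).

Rejected, Rejected, Accepted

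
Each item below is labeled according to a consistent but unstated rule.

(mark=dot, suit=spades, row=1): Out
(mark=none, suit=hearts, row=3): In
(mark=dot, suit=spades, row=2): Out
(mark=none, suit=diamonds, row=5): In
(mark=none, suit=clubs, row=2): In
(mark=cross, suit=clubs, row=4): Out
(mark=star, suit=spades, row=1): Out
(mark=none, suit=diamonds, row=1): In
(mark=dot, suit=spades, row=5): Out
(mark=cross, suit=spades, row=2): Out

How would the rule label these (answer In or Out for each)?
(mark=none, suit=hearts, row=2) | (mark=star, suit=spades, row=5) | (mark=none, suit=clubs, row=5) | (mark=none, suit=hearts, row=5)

In, Out, In, In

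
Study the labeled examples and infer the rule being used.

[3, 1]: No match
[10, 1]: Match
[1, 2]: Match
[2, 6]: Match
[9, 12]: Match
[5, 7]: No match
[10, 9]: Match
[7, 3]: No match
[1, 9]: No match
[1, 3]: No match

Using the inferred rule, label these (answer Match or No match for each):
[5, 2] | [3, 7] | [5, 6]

Match, No match, Match

'Match' ⟺ product is even.
Match: [5, 2], since 5·2 = 10.
No match: [3, 7], since 3·7 = 21.
Match: [5, 6], since 5·6 = 30.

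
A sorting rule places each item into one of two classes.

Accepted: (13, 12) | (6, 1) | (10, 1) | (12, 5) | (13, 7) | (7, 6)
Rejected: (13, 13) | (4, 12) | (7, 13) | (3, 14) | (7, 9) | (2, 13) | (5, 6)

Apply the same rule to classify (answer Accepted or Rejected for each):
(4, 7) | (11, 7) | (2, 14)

'Accepted' ⟺ first > second.
(4, 7): Rejected (4 < 7).
(11, 7): Accepted (11 > 7).
(2, 14): Rejected (2 < 14).

Rejected, Accepted, Rejected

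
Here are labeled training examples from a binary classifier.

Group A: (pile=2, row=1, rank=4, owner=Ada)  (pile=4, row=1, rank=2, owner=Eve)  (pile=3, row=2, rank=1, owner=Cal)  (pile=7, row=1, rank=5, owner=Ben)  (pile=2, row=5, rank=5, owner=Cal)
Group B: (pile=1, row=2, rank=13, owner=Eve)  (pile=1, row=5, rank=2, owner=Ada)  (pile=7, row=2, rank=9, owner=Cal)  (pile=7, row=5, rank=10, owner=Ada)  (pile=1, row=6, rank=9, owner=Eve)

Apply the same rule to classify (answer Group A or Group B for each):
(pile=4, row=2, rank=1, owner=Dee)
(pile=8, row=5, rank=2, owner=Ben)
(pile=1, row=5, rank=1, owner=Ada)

Group A, Group A, Group B

Rule: pile ≥ 2 AND rank ≤ 5. This holds for each 'Group A' example and fails for each 'Group B' one.
(pile=4, row=2, rank=1, owner=Dee): Group A (pile = 4, rank = 1).
(pile=8, row=5, rank=2, owner=Ben): Group A (pile = 8, rank = 2).
(pile=1, row=5, rank=1, owner=Ada): Group B (pile = 1, rank = 1).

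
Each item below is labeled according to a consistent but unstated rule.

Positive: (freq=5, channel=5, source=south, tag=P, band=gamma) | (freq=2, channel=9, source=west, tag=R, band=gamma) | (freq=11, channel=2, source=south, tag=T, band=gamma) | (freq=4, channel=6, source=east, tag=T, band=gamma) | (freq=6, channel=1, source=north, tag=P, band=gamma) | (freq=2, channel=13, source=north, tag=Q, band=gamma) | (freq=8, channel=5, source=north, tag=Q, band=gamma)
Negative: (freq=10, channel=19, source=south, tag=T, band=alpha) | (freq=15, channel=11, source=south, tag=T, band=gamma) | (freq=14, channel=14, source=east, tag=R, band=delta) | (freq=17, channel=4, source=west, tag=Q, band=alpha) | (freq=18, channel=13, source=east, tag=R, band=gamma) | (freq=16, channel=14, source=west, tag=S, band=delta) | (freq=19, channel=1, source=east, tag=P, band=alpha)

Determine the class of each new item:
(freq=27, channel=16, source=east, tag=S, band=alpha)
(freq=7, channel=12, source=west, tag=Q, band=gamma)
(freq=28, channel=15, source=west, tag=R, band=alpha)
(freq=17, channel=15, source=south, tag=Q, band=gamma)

The rule appears to be: band is gamma AND freq ≤ 11.
(freq=27, channel=16, source=east, tag=S, band=alpha) — band is alpha, freq = 27, hence Negative.
(freq=7, channel=12, source=west, tag=Q, band=gamma) — band is gamma, freq = 7, hence Positive.
(freq=28, channel=15, source=west, tag=R, band=alpha) — band is alpha, freq = 28, hence Negative.
(freq=17, channel=15, source=south, tag=Q, band=gamma) — band is gamma, freq = 17, hence Negative.

Negative, Positive, Negative, Negative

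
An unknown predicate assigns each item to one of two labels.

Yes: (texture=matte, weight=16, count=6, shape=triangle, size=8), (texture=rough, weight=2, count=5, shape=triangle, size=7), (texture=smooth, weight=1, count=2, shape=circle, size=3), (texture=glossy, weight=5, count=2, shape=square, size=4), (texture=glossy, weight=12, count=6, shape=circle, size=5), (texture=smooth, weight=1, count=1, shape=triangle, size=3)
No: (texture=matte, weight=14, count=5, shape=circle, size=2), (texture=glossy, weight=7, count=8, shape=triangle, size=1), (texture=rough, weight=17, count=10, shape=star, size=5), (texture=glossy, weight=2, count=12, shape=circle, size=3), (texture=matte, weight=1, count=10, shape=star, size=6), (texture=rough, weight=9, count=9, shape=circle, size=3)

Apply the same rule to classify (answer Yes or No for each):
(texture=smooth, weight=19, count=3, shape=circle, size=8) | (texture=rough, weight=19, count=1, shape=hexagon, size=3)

Every 'Yes' example satisfies: size ≥ 3 AND count ≤ 6. None of the 'No' examples do.
(texture=smooth, weight=19, count=3, shape=circle, size=8): size = 8, count = 3, satisfies this → Yes.
(texture=rough, weight=19, count=1, shape=hexagon, size=3): size = 3, count = 1, satisfies this → Yes.

Yes, Yes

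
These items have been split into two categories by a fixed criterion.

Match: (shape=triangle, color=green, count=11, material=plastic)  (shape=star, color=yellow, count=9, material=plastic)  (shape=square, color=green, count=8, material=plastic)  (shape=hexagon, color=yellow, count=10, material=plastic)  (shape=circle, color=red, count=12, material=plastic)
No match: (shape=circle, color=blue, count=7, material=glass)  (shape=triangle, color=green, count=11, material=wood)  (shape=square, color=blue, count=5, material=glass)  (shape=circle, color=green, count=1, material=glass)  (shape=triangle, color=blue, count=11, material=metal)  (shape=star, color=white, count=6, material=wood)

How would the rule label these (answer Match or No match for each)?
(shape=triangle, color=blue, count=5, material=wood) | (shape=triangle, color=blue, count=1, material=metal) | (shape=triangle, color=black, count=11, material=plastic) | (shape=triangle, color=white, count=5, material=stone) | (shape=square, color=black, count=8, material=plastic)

No match, No match, Match, No match, Match

Every 'Match' example satisfies: material is plastic. None of the 'No match' examples do.
(shape=triangle, color=blue, count=5, material=wood): material is wood, does not pass → No match.
(shape=triangle, color=blue, count=1, material=metal): material is metal, does not pass → No match.
(shape=triangle, color=black, count=11, material=plastic): material is plastic, fits → Match.
(shape=triangle, color=white, count=5, material=stone): material is stone, does not pass → No match.
(shape=square, color=black, count=8, material=plastic): material is plastic, fits → Match.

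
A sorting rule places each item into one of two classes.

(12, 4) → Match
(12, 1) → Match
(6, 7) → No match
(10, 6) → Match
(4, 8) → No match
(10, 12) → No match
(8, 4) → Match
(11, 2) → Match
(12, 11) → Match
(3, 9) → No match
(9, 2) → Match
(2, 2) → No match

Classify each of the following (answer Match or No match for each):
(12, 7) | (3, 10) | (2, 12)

Match, No match, No match

One predicate separates the groups cleanly: first > second.
(12, 7) → 12 > 7 → Match. (3, 10) → 3 < 10 → No match. (2, 12) → 2 < 12 → No match.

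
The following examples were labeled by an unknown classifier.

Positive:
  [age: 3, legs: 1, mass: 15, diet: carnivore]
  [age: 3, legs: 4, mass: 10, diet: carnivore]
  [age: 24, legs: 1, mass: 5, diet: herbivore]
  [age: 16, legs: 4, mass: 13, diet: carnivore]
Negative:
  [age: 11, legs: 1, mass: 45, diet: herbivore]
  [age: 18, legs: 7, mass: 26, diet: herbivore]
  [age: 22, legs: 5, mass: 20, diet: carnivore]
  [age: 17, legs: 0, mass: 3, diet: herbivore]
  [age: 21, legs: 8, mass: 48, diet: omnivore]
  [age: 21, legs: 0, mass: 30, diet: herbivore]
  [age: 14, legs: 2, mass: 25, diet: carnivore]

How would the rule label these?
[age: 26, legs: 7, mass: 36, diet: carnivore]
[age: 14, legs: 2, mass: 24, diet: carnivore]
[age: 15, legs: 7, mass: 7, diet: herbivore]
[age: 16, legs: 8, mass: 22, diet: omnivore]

Every 'Positive' example satisfies: mass ≤ 15 AND legs ≥ 1. None of the 'Negative' examples do.
[age: 26, legs: 7, mass: 36, diet: carnivore] — mass = 36, legs = 7, hence Negative. [age: 14, legs: 2, mass: 24, diet: carnivore] — mass = 24, legs = 2, hence Negative. [age: 15, legs: 7, mass: 7, diet: herbivore] — mass = 7, legs = 7, hence Positive. [age: 16, legs: 8, mass: 22, diet: omnivore] — mass = 22, legs = 8, hence Negative.

Negative, Negative, Positive, Negative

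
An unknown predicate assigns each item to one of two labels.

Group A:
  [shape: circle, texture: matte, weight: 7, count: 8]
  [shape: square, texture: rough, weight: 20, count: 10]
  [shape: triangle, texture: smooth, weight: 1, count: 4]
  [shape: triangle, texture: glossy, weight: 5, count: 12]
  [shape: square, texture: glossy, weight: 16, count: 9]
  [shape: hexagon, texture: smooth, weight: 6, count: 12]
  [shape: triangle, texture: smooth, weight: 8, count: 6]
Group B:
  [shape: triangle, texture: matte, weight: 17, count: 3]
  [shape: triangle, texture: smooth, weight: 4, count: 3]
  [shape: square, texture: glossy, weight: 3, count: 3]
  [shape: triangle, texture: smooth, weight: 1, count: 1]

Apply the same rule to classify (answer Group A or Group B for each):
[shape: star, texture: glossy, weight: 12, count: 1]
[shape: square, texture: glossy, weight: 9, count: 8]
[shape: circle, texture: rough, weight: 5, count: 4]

Group B, Group A, Group A

The pattern is that an item is 'Group A' exactly when: count ≥ 4.
[shape: star, texture: glossy, weight: 12, count: 1] → count = 1 → Group B. [shape: square, texture: glossy, weight: 9, count: 8] → count = 8 → Group A. [shape: circle, texture: rough, weight: 5, count: 4] → count = 4 → Group A.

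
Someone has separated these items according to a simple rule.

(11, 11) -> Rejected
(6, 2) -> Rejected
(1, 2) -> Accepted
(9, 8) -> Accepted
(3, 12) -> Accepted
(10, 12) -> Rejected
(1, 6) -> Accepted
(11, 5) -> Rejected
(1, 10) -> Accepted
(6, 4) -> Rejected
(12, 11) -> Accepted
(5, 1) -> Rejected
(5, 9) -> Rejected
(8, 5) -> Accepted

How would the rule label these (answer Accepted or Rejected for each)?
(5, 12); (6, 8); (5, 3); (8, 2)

Accepted, Rejected, Rejected, Rejected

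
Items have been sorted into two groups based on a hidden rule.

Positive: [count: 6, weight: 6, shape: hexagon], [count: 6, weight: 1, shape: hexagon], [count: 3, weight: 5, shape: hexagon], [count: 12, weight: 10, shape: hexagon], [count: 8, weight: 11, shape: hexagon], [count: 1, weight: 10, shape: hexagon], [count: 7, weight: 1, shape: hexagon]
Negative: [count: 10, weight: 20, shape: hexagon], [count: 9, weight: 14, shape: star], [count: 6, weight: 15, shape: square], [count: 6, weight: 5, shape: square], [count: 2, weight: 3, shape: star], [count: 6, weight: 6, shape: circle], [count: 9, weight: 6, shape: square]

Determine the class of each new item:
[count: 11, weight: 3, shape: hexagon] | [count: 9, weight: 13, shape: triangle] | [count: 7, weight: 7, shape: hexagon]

Positive, Negative, Positive

All 'Positive' examples share one property — shape is hexagon AND weight ≤ 11 — and every 'Negative' example lacks it.
[count: 11, weight: 3, shape: hexagon]: shape is hexagon, weight = 3, passes → Positive.
[count: 9, weight: 13, shape: triangle]: shape is triangle, weight = 13, does not satisfy this → Negative.
[count: 7, weight: 7, shape: hexagon]: shape is hexagon, weight = 7, passes → Positive.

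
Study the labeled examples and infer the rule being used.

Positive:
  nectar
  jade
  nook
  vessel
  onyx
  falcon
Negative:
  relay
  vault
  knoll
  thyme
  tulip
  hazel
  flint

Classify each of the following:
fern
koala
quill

Positive, Negative, Negative

The distinguishing property — even length — holds for all the 'Positive' cases and none of the 'Negative' cases.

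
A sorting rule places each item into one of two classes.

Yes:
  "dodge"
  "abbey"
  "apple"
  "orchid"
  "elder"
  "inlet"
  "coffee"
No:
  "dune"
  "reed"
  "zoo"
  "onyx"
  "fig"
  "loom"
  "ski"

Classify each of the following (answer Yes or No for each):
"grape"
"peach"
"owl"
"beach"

Yes, Yes, No, Yes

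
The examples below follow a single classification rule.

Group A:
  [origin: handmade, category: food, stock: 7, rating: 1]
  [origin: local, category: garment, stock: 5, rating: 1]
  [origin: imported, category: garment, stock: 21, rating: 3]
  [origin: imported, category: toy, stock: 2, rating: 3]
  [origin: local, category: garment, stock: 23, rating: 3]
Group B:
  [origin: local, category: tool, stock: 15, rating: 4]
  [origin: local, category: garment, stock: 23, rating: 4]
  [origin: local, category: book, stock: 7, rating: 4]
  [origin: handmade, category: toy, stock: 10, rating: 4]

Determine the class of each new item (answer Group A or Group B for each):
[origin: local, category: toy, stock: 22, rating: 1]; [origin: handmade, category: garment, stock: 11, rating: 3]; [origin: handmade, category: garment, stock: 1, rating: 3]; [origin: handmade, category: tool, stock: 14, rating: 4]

Group A, Group A, Group A, Group B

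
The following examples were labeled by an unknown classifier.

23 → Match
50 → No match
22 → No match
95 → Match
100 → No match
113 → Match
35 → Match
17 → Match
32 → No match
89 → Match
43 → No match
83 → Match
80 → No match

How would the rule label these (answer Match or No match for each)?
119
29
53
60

Match, Match, Match, No match

Every 'Match' example satisfies: ≡ 5 (mod 6). None of the 'No match' examples do.
119 — 119 mod 6 = 5, hence Match.
29 — 29 mod 6 = 5, hence Match.
53 — 53 mod 6 = 5, hence Match.
60 — 60 mod 6 = 0, hence No match.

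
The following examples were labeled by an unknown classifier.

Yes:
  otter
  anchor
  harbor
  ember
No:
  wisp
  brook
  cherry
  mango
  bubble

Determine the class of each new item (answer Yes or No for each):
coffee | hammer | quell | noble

No, Yes, No, No

The simplest hypothesis consistent with all the labels is: ends with 'r'.
coffee — ends with 'e', hence No. hammer — ends with 'r', hence Yes. quell — ends with 'l', hence No. noble — ends with 'e', hence No.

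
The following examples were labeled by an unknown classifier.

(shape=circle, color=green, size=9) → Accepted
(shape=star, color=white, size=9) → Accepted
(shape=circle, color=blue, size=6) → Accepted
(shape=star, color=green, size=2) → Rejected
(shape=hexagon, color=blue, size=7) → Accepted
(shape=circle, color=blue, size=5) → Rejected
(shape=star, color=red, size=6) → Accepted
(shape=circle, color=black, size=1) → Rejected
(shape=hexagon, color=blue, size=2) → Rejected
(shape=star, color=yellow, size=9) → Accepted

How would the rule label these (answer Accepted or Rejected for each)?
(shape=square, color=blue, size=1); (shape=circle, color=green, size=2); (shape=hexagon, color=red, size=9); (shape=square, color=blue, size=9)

One predicate separates the groups cleanly: size ≥ 6.
Rejected: (shape=square, color=blue, size=1), since size = 1.
Rejected: (shape=circle, color=green, size=2), since size = 2.
Accepted: (shape=hexagon, color=red, size=9), since size = 9.
Accepted: (shape=square, color=blue, size=9), since size = 9.

Rejected, Rejected, Accepted, Accepted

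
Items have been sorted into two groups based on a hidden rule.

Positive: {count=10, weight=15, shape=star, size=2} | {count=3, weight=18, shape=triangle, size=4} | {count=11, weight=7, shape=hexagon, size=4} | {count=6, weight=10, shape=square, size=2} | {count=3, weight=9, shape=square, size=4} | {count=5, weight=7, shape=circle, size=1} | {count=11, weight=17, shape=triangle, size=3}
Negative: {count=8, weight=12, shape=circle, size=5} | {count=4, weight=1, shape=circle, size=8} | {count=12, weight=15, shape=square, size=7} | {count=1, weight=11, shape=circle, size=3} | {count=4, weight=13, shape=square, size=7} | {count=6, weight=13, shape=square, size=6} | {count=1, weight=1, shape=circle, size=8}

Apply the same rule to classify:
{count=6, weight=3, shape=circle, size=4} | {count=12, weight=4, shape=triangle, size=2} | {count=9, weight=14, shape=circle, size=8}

Positive, Positive, Negative

The common property of the 'Positive' items is: size ≤ 4 AND count ≥ 3. No 'Negative' item has it.
{count=6, weight=3, shape=circle, size=4}: Positive (size = 4, count = 6).
{count=12, weight=4, shape=triangle, size=2}: Positive (size = 2, count = 12).
{count=9, weight=14, shape=circle, size=8}: Negative (size = 8, count = 9).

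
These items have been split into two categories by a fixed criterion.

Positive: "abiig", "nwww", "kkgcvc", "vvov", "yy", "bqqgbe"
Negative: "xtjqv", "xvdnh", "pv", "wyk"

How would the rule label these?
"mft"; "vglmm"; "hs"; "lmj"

Rule: has a double letter. This holds for each 'Positive' example and fails for each 'Negative' one.
"mft": Negative (no doubled letter). "vglmm": Positive ('mm' doubled). "hs": Negative (no doubled letter). "lmj": Negative (no doubled letter).

Negative, Positive, Negative, Negative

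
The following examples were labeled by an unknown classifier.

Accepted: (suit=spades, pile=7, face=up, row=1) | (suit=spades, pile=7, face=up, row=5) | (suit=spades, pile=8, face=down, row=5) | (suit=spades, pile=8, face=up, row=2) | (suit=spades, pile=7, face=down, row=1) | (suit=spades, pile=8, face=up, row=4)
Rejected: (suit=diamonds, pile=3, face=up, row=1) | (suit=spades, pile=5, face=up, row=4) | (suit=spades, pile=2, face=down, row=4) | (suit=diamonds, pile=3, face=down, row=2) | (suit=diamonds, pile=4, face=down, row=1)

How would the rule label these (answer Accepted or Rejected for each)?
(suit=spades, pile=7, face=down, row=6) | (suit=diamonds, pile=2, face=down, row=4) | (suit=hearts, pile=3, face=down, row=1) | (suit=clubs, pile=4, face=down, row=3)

The simplest hypothesis consistent with all the labels is: pile ≥ 7.
(suit=spades, pile=7, face=down, row=6) → pile = 7 → Accepted.
(suit=diamonds, pile=2, face=down, row=4) → pile = 2 → Rejected.
(suit=hearts, pile=3, face=down, row=1) → pile = 3 → Rejected.
(suit=clubs, pile=4, face=down, row=3) → pile = 4 → Rejected.

Accepted, Rejected, Rejected, Rejected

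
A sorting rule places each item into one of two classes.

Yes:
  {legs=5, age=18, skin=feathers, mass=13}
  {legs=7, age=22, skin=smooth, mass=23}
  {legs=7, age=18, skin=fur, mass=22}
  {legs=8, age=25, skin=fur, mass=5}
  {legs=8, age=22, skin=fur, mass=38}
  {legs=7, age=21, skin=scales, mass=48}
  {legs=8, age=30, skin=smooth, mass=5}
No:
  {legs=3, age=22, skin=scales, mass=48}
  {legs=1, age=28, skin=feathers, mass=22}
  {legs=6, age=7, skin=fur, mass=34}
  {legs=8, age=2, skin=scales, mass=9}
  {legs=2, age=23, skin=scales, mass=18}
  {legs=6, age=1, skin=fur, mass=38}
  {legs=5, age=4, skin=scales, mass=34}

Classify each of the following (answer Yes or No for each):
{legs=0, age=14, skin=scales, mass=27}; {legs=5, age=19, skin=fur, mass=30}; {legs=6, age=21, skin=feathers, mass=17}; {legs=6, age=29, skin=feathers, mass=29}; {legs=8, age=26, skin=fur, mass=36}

A rule that fits every label: legs ≥ 5 AND age ≥ 18 — true of each 'Yes' example, false of each 'No' one.
{legs=0, age=14, skin=scales, mass=27}: legs = 0, age = 14 — does not pass, so No.
{legs=5, age=19, skin=fur, mass=30}: legs = 5, age = 19 — has this property, so Yes.
{legs=6, age=21, skin=feathers, mass=17}: legs = 6, age = 21 — has this property, so Yes.
{legs=6, age=29, skin=feathers, mass=29}: legs = 6, age = 29 — has this property, so Yes.
{legs=8, age=26, skin=fur, mass=36}: legs = 8, age = 26 — has this property, so Yes.

No, Yes, Yes, Yes, Yes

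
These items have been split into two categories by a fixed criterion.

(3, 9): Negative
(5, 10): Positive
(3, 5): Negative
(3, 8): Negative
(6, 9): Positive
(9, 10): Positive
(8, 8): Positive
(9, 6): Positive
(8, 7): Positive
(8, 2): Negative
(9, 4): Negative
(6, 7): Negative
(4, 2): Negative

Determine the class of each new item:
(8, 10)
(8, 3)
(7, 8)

Positive, Negative, Positive

The simplest hypothesis consistent with all the labels is: sum ≥ 15.
(8, 10): Positive (8+10 = 18).
(8, 3): Negative (8+3 = 11).
(7, 8): Positive (7+8 = 15).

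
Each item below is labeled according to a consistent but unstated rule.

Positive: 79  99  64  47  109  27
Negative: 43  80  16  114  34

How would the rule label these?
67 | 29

All 'Positive' examples share one property — digit sum ≥ 9 — and every 'Negative' example lacks it.

Positive, Positive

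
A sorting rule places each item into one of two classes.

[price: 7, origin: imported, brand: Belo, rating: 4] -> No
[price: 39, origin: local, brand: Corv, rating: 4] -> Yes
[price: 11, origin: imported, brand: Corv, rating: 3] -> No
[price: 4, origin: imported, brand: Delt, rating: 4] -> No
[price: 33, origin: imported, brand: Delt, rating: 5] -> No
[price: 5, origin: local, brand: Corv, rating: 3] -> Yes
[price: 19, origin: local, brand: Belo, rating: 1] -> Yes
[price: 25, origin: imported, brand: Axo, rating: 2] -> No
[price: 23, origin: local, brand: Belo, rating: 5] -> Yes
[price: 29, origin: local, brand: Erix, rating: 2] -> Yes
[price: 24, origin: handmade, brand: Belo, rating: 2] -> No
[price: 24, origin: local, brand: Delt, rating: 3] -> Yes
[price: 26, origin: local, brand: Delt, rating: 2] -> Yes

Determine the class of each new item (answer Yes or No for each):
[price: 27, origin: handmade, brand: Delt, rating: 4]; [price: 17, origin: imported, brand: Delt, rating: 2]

Comparing the two groups points to one rule — origin is local.
[price: 27, origin: handmade, brand: Delt, rating: 4]: origin is handmade, does not satisfy this → No. [price: 17, origin: imported, brand: Delt, rating: 2]: origin is imported, does not satisfy this → No.

No, No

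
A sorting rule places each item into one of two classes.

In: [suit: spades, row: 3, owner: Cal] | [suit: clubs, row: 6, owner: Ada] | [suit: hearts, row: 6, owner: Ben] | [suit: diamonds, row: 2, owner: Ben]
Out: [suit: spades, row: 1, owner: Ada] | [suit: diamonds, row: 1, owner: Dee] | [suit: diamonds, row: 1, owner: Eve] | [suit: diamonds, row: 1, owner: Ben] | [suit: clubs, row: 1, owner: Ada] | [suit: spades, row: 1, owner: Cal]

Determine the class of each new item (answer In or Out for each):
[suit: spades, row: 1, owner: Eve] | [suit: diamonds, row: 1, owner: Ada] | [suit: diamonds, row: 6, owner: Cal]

Out, Out, In

The common property of the 'In' items is: row ≥ 2. No 'Out' item has it.
[suit: spades, row: 1, owner: Eve]: row = 1 — doesn't match, so Out.
[suit: diamonds, row: 1, owner: Ada]: row = 1 — doesn't match, so Out.
[suit: diamonds, row: 6, owner: Cal]: row = 6 — qualifies, so In.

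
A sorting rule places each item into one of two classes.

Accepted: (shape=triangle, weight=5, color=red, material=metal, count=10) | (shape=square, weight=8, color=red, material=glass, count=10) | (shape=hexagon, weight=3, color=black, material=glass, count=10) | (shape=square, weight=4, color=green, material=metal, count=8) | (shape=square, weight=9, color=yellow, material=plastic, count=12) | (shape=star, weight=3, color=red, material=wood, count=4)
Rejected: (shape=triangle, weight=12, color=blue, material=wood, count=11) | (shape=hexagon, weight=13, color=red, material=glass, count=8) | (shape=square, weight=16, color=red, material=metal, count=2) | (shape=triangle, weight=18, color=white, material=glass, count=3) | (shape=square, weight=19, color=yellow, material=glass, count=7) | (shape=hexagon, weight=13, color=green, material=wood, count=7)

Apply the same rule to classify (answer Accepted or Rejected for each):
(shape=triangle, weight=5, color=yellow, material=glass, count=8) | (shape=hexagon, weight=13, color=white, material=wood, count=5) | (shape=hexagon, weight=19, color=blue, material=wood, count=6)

The classifier is using: weight ≤ 9.
(shape=triangle, weight=5, color=yellow, material=glass, count=8) — weight = 5, hence Accepted. (shape=hexagon, weight=13, color=white, material=wood, count=5) — weight = 13, hence Rejected. (shape=hexagon, weight=19, color=blue, material=wood, count=6) — weight = 19, hence Rejected.

Accepted, Rejected, Rejected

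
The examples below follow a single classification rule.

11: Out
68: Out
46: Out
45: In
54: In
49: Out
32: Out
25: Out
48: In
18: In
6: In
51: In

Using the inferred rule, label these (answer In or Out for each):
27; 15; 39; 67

In, In, In, Out

The pattern is that an item is 'In' exactly when: multiple of 3.
27: 27 = 3·9 — qualifies, so In.
15: 15 = 3·5 — qualifies, so In.
39: 39 = 3·13 — qualifies, so In.
67: 67 = 3·22 + 1 — does not satisfy this, so Out.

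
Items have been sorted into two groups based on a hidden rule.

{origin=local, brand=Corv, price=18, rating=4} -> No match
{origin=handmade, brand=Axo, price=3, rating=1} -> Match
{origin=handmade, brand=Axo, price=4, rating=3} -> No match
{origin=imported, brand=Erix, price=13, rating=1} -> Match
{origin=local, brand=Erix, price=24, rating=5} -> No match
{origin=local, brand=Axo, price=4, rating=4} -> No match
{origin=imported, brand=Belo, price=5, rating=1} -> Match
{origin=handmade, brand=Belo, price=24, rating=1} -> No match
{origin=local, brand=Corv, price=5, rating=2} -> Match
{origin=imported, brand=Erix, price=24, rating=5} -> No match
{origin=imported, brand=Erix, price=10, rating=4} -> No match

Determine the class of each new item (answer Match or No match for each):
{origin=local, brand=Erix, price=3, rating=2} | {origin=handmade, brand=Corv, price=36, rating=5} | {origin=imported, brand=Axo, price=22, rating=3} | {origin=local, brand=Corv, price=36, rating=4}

A rule that fits every label: price is odd — true of each 'Match' example, false of each 'No match' one.
{origin=local, brand=Erix, price=3, rating=2}: Match (price = 3). {origin=handmade, brand=Corv, price=36, rating=5}: No match (price = 36). {origin=imported, brand=Axo, price=22, rating=3}: No match (price = 22). {origin=local, brand=Corv, price=36, rating=4}: No match (price = 36).

Match, No match, No match, No match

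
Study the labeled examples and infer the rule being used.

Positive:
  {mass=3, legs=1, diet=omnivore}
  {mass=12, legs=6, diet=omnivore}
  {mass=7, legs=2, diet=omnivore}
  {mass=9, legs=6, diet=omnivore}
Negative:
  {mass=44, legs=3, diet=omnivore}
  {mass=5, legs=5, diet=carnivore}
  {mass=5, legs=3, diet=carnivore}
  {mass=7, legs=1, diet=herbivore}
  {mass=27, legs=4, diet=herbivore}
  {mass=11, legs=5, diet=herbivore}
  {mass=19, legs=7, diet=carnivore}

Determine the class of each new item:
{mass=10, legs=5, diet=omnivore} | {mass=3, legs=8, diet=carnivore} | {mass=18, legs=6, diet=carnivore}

The rule appears to be: diet is omnivore AND mass ≤ 12.
{mass=10, legs=5, diet=omnivore}: Positive (diet is omnivore, mass = 10). {mass=3, legs=8, diet=carnivore}: Negative (diet is carnivore, mass = 3). {mass=18, legs=6, diet=carnivore}: Negative (diet is carnivore, mass = 18).

Positive, Negative, Negative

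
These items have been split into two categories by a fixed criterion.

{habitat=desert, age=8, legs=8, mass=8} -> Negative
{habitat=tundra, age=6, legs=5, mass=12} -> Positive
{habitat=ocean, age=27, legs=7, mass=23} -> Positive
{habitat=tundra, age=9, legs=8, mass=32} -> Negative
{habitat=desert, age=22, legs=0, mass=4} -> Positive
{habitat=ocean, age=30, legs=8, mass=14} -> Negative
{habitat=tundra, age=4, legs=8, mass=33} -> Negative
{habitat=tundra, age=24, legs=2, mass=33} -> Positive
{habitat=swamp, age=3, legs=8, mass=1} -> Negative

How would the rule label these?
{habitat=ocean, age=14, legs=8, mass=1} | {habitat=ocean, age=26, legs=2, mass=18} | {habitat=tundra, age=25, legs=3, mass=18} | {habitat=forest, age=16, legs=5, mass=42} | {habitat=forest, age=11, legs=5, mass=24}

Negative, Positive, Positive, Positive, Positive

The classifier is using: legs ≤ 7.
{habitat=ocean, age=14, legs=8, mass=1}: Negative (legs = 8).
{habitat=ocean, age=26, legs=2, mass=18}: Positive (legs = 2).
{habitat=tundra, age=25, legs=3, mass=18}: Positive (legs = 3).
{habitat=forest, age=16, legs=5, mass=42}: Positive (legs = 5).
{habitat=forest, age=11, legs=5, mass=24}: Positive (legs = 5).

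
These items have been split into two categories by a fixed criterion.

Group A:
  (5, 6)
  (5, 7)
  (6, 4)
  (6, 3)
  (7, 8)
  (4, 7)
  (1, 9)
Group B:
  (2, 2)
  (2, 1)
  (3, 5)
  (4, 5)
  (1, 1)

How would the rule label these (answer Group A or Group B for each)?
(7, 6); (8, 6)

Group A, Group A

A rule that fits every label: max ≥ 6 — true of each 'Group A' example, false of each 'Group B' one.
(7, 6): max 7, has this property → Group A.
(8, 6): max 8, has this property → Group A.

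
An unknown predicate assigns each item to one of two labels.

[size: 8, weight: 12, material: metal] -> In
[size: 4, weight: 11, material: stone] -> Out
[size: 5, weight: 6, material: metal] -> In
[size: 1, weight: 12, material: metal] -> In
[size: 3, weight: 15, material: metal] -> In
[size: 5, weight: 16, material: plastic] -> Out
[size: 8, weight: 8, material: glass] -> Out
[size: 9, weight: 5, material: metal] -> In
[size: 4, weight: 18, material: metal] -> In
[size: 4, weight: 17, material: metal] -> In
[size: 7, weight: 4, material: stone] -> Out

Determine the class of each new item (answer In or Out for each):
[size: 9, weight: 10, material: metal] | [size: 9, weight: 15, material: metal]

Rule: material is metal. This holds for each 'In' example and fails for each 'Out' one.
[size: 9, weight: 10, material: metal]: material is metal — passes, so In.
[size: 9, weight: 15, material: metal]: material is metal — passes, so In.

In, In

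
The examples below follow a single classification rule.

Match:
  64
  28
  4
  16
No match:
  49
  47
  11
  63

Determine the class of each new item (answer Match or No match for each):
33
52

Every 'Match' example satisfies: even. None of the 'No match' examples do.
33: 33 is odd, does not satisfy this → No match. 52: 52 is even, matches → Match.

No match, Match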